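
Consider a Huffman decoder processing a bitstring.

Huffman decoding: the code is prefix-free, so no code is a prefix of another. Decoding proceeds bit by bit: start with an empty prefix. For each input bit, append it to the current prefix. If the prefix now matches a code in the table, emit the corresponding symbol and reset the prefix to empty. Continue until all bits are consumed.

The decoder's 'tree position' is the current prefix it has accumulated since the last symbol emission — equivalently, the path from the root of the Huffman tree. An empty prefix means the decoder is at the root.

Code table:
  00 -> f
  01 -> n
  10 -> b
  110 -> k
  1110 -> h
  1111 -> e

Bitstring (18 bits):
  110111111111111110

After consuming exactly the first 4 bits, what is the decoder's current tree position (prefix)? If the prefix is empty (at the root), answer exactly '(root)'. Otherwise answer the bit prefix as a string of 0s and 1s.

Bit 0: prefix='1' (no match yet)
Bit 1: prefix='11' (no match yet)
Bit 2: prefix='110' -> emit 'k', reset
Bit 3: prefix='1' (no match yet)

Answer: 1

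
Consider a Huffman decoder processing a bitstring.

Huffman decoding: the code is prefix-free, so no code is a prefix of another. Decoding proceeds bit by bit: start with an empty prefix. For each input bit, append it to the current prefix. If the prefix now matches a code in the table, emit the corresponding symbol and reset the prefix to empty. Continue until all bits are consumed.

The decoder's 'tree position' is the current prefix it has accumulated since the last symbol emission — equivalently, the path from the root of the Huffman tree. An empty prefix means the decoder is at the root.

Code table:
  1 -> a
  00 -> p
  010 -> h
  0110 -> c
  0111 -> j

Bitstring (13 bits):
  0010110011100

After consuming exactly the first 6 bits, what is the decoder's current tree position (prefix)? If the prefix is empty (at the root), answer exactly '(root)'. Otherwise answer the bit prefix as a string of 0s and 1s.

Answer: 011

Derivation:
Bit 0: prefix='0' (no match yet)
Bit 1: prefix='00' -> emit 'p', reset
Bit 2: prefix='1' -> emit 'a', reset
Bit 3: prefix='0' (no match yet)
Bit 4: prefix='01' (no match yet)
Bit 5: prefix='011' (no match yet)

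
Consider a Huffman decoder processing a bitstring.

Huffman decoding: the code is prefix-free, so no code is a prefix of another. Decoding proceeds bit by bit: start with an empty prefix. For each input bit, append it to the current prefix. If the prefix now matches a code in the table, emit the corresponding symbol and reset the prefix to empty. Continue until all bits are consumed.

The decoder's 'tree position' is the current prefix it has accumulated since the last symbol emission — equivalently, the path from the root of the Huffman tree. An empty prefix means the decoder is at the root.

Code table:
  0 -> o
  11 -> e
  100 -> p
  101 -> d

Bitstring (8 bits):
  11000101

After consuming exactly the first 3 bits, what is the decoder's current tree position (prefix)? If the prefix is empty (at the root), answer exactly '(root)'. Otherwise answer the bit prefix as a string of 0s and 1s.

Answer: (root)

Derivation:
Bit 0: prefix='1' (no match yet)
Bit 1: prefix='11' -> emit 'e', reset
Bit 2: prefix='0' -> emit 'o', reset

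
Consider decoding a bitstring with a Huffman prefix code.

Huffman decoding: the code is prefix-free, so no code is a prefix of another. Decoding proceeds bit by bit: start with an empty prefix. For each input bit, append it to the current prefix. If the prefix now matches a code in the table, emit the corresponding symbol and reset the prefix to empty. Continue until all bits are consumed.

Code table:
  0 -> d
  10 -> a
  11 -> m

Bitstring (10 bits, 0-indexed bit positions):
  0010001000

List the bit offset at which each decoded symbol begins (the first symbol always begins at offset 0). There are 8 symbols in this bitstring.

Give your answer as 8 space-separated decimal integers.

Bit 0: prefix='0' -> emit 'd', reset
Bit 1: prefix='0' -> emit 'd', reset
Bit 2: prefix='1' (no match yet)
Bit 3: prefix='10' -> emit 'a', reset
Bit 4: prefix='0' -> emit 'd', reset
Bit 5: prefix='0' -> emit 'd', reset
Bit 6: prefix='1' (no match yet)
Bit 7: prefix='10' -> emit 'a', reset
Bit 8: prefix='0' -> emit 'd', reset
Bit 9: prefix='0' -> emit 'd', reset

Answer: 0 1 2 4 5 6 8 9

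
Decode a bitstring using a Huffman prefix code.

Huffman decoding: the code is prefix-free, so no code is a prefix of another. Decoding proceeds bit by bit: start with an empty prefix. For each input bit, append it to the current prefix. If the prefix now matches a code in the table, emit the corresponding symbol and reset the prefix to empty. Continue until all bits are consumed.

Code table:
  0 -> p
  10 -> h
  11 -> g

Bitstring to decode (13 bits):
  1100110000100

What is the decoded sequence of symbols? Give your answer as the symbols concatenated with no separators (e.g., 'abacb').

Answer: gppgpppphp

Derivation:
Bit 0: prefix='1' (no match yet)
Bit 1: prefix='11' -> emit 'g', reset
Bit 2: prefix='0' -> emit 'p', reset
Bit 3: prefix='0' -> emit 'p', reset
Bit 4: prefix='1' (no match yet)
Bit 5: prefix='11' -> emit 'g', reset
Bit 6: prefix='0' -> emit 'p', reset
Bit 7: prefix='0' -> emit 'p', reset
Bit 8: prefix='0' -> emit 'p', reset
Bit 9: prefix='0' -> emit 'p', reset
Bit 10: prefix='1' (no match yet)
Bit 11: prefix='10' -> emit 'h', reset
Bit 12: prefix='0' -> emit 'p', reset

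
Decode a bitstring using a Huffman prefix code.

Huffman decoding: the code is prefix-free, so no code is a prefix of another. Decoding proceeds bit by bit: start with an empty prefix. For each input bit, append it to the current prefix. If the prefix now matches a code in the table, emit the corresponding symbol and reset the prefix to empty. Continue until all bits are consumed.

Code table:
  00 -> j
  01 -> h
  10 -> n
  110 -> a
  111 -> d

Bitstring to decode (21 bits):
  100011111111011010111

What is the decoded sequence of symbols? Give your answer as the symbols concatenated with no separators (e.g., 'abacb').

Answer: njddaand

Derivation:
Bit 0: prefix='1' (no match yet)
Bit 1: prefix='10' -> emit 'n', reset
Bit 2: prefix='0' (no match yet)
Bit 3: prefix='00' -> emit 'j', reset
Bit 4: prefix='1' (no match yet)
Bit 5: prefix='11' (no match yet)
Bit 6: prefix='111' -> emit 'd', reset
Bit 7: prefix='1' (no match yet)
Bit 8: prefix='11' (no match yet)
Bit 9: prefix='111' -> emit 'd', reset
Bit 10: prefix='1' (no match yet)
Bit 11: prefix='11' (no match yet)
Bit 12: prefix='110' -> emit 'a', reset
Bit 13: prefix='1' (no match yet)
Bit 14: prefix='11' (no match yet)
Bit 15: prefix='110' -> emit 'a', reset
Bit 16: prefix='1' (no match yet)
Bit 17: prefix='10' -> emit 'n', reset
Bit 18: prefix='1' (no match yet)
Bit 19: prefix='11' (no match yet)
Bit 20: prefix='111' -> emit 'd', reset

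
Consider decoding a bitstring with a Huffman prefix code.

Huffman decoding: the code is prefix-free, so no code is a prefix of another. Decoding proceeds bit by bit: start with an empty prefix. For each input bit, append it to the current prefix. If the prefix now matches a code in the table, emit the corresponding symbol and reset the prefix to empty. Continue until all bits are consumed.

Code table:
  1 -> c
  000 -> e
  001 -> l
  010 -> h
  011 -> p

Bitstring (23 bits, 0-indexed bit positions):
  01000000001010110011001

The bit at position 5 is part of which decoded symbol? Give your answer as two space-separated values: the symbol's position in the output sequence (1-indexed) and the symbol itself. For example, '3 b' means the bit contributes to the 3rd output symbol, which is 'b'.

Answer: 2 e

Derivation:
Bit 0: prefix='0' (no match yet)
Bit 1: prefix='01' (no match yet)
Bit 2: prefix='010' -> emit 'h', reset
Bit 3: prefix='0' (no match yet)
Bit 4: prefix='00' (no match yet)
Bit 5: prefix='000' -> emit 'e', reset
Bit 6: prefix='0' (no match yet)
Bit 7: prefix='00' (no match yet)
Bit 8: prefix='000' -> emit 'e', reset
Bit 9: prefix='0' (no match yet)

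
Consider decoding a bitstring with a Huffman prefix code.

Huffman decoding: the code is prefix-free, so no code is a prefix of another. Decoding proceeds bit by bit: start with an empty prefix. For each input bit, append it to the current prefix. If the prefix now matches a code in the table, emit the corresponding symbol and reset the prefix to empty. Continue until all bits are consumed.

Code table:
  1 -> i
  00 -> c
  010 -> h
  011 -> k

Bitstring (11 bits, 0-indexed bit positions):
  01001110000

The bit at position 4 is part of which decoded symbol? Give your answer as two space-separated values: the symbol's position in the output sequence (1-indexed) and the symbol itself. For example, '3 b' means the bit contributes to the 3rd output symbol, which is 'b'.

Bit 0: prefix='0' (no match yet)
Bit 1: prefix='01' (no match yet)
Bit 2: prefix='010' -> emit 'h', reset
Bit 3: prefix='0' (no match yet)
Bit 4: prefix='01' (no match yet)
Bit 5: prefix='011' -> emit 'k', reset
Bit 6: prefix='1' -> emit 'i', reset
Bit 7: prefix='0' (no match yet)
Bit 8: prefix='00' -> emit 'c', reset

Answer: 2 k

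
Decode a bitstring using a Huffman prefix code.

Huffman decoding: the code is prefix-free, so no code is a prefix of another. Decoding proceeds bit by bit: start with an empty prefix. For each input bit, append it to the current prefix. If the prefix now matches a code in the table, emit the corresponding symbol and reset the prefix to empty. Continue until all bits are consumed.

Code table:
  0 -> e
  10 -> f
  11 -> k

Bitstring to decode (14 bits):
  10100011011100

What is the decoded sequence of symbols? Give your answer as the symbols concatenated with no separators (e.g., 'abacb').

Answer: ffeekekfe

Derivation:
Bit 0: prefix='1' (no match yet)
Bit 1: prefix='10' -> emit 'f', reset
Bit 2: prefix='1' (no match yet)
Bit 3: prefix='10' -> emit 'f', reset
Bit 4: prefix='0' -> emit 'e', reset
Bit 5: prefix='0' -> emit 'e', reset
Bit 6: prefix='1' (no match yet)
Bit 7: prefix='11' -> emit 'k', reset
Bit 8: prefix='0' -> emit 'e', reset
Bit 9: prefix='1' (no match yet)
Bit 10: prefix='11' -> emit 'k', reset
Bit 11: prefix='1' (no match yet)
Bit 12: prefix='10' -> emit 'f', reset
Bit 13: prefix='0' -> emit 'e', reset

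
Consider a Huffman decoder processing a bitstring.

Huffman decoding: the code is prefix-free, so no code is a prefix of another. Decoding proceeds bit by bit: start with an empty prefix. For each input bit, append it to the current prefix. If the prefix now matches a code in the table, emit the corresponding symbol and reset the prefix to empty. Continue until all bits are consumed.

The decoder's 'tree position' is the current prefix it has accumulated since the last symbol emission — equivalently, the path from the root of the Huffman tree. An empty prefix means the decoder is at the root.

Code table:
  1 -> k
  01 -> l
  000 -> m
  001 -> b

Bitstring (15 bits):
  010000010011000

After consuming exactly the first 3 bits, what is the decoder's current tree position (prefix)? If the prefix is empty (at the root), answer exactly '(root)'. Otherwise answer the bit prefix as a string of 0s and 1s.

Answer: 0

Derivation:
Bit 0: prefix='0' (no match yet)
Bit 1: prefix='01' -> emit 'l', reset
Bit 2: prefix='0' (no match yet)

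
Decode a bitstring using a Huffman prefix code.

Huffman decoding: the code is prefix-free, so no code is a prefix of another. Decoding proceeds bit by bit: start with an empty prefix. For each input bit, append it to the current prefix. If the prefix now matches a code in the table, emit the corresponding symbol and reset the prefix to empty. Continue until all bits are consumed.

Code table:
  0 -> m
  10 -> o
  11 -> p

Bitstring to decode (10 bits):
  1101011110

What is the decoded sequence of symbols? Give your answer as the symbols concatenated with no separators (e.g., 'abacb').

Answer: pmoppm

Derivation:
Bit 0: prefix='1' (no match yet)
Bit 1: prefix='11' -> emit 'p', reset
Bit 2: prefix='0' -> emit 'm', reset
Bit 3: prefix='1' (no match yet)
Bit 4: prefix='10' -> emit 'o', reset
Bit 5: prefix='1' (no match yet)
Bit 6: prefix='11' -> emit 'p', reset
Bit 7: prefix='1' (no match yet)
Bit 8: prefix='11' -> emit 'p', reset
Bit 9: prefix='0' -> emit 'm', reset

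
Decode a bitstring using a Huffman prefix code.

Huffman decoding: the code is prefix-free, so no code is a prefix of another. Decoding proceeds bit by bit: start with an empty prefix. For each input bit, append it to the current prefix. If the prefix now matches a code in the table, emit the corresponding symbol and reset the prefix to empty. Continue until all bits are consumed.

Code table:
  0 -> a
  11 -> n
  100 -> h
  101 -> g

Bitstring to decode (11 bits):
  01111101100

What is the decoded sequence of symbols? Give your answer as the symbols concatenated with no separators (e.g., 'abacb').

Answer: anngh

Derivation:
Bit 0: prefix='0' -> emit 'a', reset
Bit 1: prefix='1' (no match yet)
Bit 2: prefix='11' -> emit 'n', reset
Bit 3: prefix='1' (no match yet)
Bit 4: prefix='11' -> emit 'n', reset
Bit 5: prefix='1' (no match yet)
Bit 6: prefix='10' (no match yet)
Bit 7: prefix='101' -> emit 'g', reset
Bit 8: prefix='1' (no match yet)
Bit 9: prefix='10' (no match yet)
Bit 10: prefix='100' -> emit 'h', reset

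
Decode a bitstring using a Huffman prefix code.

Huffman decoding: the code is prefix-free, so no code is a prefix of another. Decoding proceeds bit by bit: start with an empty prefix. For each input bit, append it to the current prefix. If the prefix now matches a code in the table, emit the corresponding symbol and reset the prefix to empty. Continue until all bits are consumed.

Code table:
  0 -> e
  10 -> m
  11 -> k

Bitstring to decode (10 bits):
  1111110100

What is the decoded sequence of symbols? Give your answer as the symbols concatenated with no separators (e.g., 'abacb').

Answer: kkkeme

Derivation:
Bit 0: prefix='1' (no match yet)
Bit 1: prefix='11' -> emit 'k', reset
Bit 2: prefix='1' (no match yet)
Bit 3: prefix='11' -> emit 'k', reset
Bit 4: prefix='1' (no match yet)
Bit 5: prefix='11' -> emit 'k', reset
Bit 6: prefix='0' -> emit 'e', reset
Bit 7: prefix='1' (no match yet)
Bit 8: prefix='10' -> emit 'm', reset
Bit 9: prefix='0' -> emit 'e', reset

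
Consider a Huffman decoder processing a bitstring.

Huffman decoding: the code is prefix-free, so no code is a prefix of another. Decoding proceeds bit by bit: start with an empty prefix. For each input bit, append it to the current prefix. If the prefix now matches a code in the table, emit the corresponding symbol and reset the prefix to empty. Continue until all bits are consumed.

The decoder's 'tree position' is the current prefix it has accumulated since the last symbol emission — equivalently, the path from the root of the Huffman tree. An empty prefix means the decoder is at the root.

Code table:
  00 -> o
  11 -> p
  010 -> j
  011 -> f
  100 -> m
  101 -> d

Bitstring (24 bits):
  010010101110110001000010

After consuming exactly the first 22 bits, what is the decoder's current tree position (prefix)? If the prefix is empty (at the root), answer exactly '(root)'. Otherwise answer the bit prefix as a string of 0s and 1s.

Bit 0: prefix='0' (no match yet)
Bit 1: prefix='01' (no match yet)
Bit 2: prefix='010' -> emit 'j', reset
Bit 3: prefix='0' (no match yet)
Bit 4: prefix='01' (no match yet)
Bit 5: prefix='010' -> emit 'j', reset
Bit 6: prefix='1' (no match yet)
Bit 7: prefix='10' (no match yet)
Bit 8: prefix='101' -> emit 'd', reset
Bit 9: prefix='1' (no match yet)
Bit 10: prefix='11' -> emit 'p', reset
Bit 11: prefix='0' (no match yet)
Bit 12: prefix='01' (no match yet)
Bit 13: prefix='011' -> emit 'f', reset
Bit 14: prefix='0' (no match yet)
Bit 15: prefix='00' -> emit 'o', reset
Bit 16: prefix='0' (no match yet)
Bit 17: prefix='01' (no match yet)
Bit 18: prefix='010' -> emit 'j', reset
Bit 19: prefix='0' (no match yet)
Bit 20: prefix='00' -> emit 'o', reset
Bit 21: prefix='0' (no match yet)

Answer: 0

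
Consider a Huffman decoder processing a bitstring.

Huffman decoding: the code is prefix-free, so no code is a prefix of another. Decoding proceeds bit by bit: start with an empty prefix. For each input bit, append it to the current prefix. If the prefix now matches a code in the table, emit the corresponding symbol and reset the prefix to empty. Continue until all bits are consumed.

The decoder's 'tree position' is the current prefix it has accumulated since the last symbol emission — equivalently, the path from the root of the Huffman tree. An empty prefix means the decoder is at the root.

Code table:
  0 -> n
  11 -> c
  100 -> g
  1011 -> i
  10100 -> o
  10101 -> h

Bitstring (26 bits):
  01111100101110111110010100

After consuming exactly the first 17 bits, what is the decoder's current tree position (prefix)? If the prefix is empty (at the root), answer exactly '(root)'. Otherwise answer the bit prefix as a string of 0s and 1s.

Bit 0: prefix='0' -> emit 'n', reset
Bit 1: prefix='1' (no match yet)
Bit 2: prefix='11' -> emit 'c', reset
Bit 3: prefix='1' (no match yet)
Bit 4: prefix='11' -> emit 'c', reset
Bit 5: prefix='1' (no match yet)
Bit 6: prefix='10' (no match yet)
Bit 7: prefix='100' -> emit 'g', reset
Bit 8: prefix='1' (no match yet)
Bit 9: prefix='10' (no match yet)
Bit 10: prefix='101' (no match yet)
Bit 11: prefix='1011' -> emit 'i', reset
Bit 12: prefix='1' (no match yet)
Bit 13: prefix='10' (no match yet)
Bit 14: prefix='101' (no match yet)
Bit 15: prefix='1011' -> emit 'i', reset
Bit 16: prefix='1' (no match yet)

Answer: 1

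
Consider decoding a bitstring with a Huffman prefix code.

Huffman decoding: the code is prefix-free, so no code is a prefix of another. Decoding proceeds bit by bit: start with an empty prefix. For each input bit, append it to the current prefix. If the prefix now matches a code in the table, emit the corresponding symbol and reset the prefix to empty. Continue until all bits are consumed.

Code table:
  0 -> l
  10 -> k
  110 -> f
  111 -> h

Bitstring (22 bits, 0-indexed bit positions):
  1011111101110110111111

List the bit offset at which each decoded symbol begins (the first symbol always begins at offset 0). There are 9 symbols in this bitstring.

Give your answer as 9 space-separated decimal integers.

Bit 0: prefix='1' (no match yet)
Bit 1: prefix='10' -> emit 'k', reset
Bit 2: prefix='1' (no match yet)
Bit 3: prefix='11' (no match yet)
Bit 4: prefix='111' -> emit 'h', reset
Bit 5: prefix='1' (no match yet)
Bit 6: prefix='11' (no match yet)
Bit 7: prefix='111' -> emit 'h', reset
Bit 8: prefix='0' -> emit 'l', reset
Bit 9: prefix='1' (no match yet)
Bit 10: prefix='11' (no match yet)
Bit 11: prefix='111' -> emit 'h', reset
Bit 12: prefix='0' -> emit 'l', reset
Bit 13: prefix='1' (no match yet)
Bit 14: prefix='11' (no match yet)
Bit 15: prefix='110' -> emit 'f', reset
Bit 16: prefix='1' (no match yet)
Bit 17: prefix='11' (no match yet)
Bit 18: prefix='111' -> emit 'h', reset
Bit 19: prefix='1' (no match yet)
Bit 20: prefix='11' (no match yet)
Bit 21: prefix='111' -> emit 'h', reset

Answer: 0 2 5 8 9 12 13 16 19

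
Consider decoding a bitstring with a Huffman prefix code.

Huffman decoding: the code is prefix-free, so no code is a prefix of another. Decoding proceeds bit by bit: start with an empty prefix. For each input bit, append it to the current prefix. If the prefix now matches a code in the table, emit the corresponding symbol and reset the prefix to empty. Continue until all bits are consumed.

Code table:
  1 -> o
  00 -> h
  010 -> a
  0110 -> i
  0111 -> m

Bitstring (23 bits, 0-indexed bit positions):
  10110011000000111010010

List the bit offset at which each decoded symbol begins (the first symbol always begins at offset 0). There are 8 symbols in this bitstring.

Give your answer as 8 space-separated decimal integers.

Bit 0: prefix='1' -> emit 'o', reset
Bit 1: prefix='0' (no match yet)
Bit 2: prefix='01' (no match yet)
Bit 3: prefix='011' (no match yet)
Bit 4: prefix='0110' -> emit 'i', reset
Bit 5: prefix='0' (no match yet)
Bit 6: prefix='01' (no match yet)
Bit 7: prefix='011' (no match yet)
Bit 8: prefix='0110' -> emit 'i', reset
Bit 9: prefix='0' (no match yet)
Bit 10: prefix='00' -> emit 'h', reset
Bit 11: prefix='0' (no match yet)
Bit 12: prefix='00' -> emit 'h', reset
Bit 13: prefix='0' (no match yet)
Bit 14: prefix='01' (no match yet)
Bit 15: prefix='011' (no match yet)
Bit 16: prefix='0111' -> emit 'm', reset
Bit 17: prefix='0' (no match yet)
Bit 18: prefix='01' (no match yet)
Bit 19: prefix='010' -> emit 'a', reset
Bit 20: prefix='0' (no match yet)
Bit 21: prefix='01' (no match yet)
Bit 22: prefix='010' -> emit 'a', reset

Answer: 0 1 5 9 11 13 17 20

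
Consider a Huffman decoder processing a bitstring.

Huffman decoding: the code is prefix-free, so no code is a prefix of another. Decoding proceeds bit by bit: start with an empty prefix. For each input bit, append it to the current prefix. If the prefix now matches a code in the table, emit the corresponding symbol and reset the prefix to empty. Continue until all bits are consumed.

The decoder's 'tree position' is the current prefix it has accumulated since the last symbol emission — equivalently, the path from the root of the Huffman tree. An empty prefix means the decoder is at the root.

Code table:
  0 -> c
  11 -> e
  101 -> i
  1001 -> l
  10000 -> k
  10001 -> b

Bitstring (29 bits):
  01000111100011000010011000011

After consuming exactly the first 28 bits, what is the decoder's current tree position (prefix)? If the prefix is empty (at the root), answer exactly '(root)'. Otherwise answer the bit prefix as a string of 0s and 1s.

Answer: 1

Derivation:
Bit 0: prefix='0' -> emit 'c', reset
Bit 1: prefix='1' (no match yet)
Bit 2: prefix='10' (no match yet)
Bit 3: prefix='100' (no match yet)
Bit 4: prefix='1000' (no match yet)
Bit 5: prefix='10001' -> emit 'b', reset
Bit 6: prefix='1' (no match yet)
Bit 7: prefix='11' -> emit 'e', reset
Bit 8: prefix='1' (no match yet)
Bit 9: prefix='10' (no match yet)
Bit 10: prefix='100' (no match yet)
Bit 11: prefix='1000' (no match yet)
Bit 12: prefix='10001' -> emit 'b', reset
Bit 13: prefix='1' (no match yet)
Bit 14: prefix='10' (no match yet)
Bit 15: prefix='100' (no match yet)
Bit 16: prefix='1000' (no match yet)
Bit 17: prefix='10000' -> emit 'k', reset
Bit 18: prefix='1' (no match yet)
Bit 19: prefix='10' (no match yet)
Bit 20: prefix='100' (no match yet)
Bit 21: prefix='1001' -> emit 'l', reset
Bit 22: prefix='1' (no match yet)
Bit 23: prefix='10' (no match yet)
Bit 24: prefix='100' (no match yet)
Bit 25: prefix='1000' (no match yet)
Bit 26: prefix='10000' -> emit 'k', reset
Bit 27: prefix='1' (no match yet)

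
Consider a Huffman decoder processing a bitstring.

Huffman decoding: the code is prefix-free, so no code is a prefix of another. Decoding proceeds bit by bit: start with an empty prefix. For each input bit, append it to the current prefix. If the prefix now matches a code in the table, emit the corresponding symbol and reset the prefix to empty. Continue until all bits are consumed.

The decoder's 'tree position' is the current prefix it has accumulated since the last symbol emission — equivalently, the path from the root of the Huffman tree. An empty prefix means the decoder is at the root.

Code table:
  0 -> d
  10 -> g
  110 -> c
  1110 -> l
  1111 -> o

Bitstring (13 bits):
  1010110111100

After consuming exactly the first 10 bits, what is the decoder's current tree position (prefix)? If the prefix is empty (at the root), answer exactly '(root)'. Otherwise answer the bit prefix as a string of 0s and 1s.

Answer: 111

Derivation:
Bit 0: prefix='1' (no match yet)
Bit 1: prefix='10' -> emit 'g', reset
Bit 2: prefix='1' (no match yet)
Bit 3: prefix='10' -> emit 'g', reset
Bit 4: prefix='1' (no match yet)
Bit 5: prefix='11' (no match yet)
Bit 6: prefix='110' -> emit 'c', reset
Bit 7: prefix='1' (no match yet)
Bit 8: prefix='11' (no match yet)
Bit 9: prefix='111' (no match yet)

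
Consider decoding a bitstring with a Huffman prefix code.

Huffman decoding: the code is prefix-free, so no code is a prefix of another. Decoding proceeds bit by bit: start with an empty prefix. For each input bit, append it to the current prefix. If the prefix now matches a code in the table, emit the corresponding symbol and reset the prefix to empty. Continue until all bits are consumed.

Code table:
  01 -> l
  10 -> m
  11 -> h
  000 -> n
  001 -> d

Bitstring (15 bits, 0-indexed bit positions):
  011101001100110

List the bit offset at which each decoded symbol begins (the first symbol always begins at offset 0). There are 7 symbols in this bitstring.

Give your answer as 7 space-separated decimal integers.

Bit 0: prefix='0' (no match yet)
Bit 1: prefix='01' -> emit 'l', reset
Bit 2: prefix='1' (no match yet)
Bit 3: prefix='11' -> emit 'h', reset
Bit 4: prefix='0' (no match yet)
Bit 5: prefix='01' -> emit 'l', reset
Bit 6: prefix='0' (no match yet)
Bit 7: prefix='00' (no match yet)
Bit 8: prefix='001' -> emit 'd', reset
Bit 9: prefix='1' (no match yet)
Bit 10: prefix='10' -> emit 'm', reset
Bit 11: prefix='0' (no match yet)
Bit 12: prefix='01' -> emit 'l', reset
Bit 13: prefix='1' (no match yet)
Bit 14: prefix='10' -> emit 'm', reset

Answer: 0 2 4 6 9 11 13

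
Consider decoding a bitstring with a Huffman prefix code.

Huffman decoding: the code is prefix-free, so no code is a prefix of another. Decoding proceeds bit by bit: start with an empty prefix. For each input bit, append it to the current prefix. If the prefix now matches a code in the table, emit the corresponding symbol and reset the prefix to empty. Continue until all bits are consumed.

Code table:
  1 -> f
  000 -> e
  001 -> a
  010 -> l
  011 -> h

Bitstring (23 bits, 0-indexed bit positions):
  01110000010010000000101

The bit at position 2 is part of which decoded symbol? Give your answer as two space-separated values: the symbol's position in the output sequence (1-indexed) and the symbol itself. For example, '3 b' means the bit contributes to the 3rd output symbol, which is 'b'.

Answer: 1 h

Derivation:
Bit 0: prefix='0' (no match yet)
Bit 1: prefix='01' (no match yet)
Bit 2: prefix='011' -> emit 'h', reset
Bit 3: prefix='1' -> emit 'f', reset
Bit 4: prefix='0' (no match yet)
Bit 5: prefix='00' (no match yet)
Bit 6: prefix='000' -> emit 'e', reset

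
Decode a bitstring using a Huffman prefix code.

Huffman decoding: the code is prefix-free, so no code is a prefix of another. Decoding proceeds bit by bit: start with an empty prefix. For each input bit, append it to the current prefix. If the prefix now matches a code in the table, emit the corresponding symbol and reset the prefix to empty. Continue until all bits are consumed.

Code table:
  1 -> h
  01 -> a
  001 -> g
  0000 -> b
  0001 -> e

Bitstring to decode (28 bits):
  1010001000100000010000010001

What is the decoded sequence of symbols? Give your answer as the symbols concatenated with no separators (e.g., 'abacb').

Answer: haeebgbae

Derivation:
Bit 0: prefix='1' -> emit 'h', reset
Bit 1: prefix='0' (no match yet)
Bit 2: prefix='01' -> emit 'a', reset
Bit 3: prefix='0' (no match yet)
Bit 4: prefix='00' (no match yet)
Bit 5: prefix='000' (no match yet)
Bit 6: prefix='0001' -> emit 'e', reset
Bit 7: prefix='0' (no match yet)
Bit 8: prefix='00' (no match yet)
Bit 9: prefix='000' (no match yet)
Bit 10: prefix='0001' -> emit 'e', reset
Bit 11: prefix='0' (no match yet)
Bit 12: prefix='00' (no match yet)
Bit 13: prefix='000' (no match yet)
Bit 14: prefix='0000' -> emit 'b', reset
Bit 15: prefix='0' (no match yet)
Bit 16: prefix='00' (no match yet)
Bit 17: prefix='001' -> emit 'g', reset
Bit 18: prefix='0' (no match yet)
Bit 19: prefix='00' (no match yet)
Bit 20: prefix='000' (no match yet)
Bit 21: prefix='0000' -> emit 'b', reset
Bit 22: prefix='0' (no match yet)
Bit 23: prefix='01' -> emit 'a', reset
Bit 24: prefix='0' (no match yet)
Bit 25: prefix='00' (no match yet)
Bit 26: prefix='000' (no match yet)
Bit 27: prefix='0001' -> emit 'e', reset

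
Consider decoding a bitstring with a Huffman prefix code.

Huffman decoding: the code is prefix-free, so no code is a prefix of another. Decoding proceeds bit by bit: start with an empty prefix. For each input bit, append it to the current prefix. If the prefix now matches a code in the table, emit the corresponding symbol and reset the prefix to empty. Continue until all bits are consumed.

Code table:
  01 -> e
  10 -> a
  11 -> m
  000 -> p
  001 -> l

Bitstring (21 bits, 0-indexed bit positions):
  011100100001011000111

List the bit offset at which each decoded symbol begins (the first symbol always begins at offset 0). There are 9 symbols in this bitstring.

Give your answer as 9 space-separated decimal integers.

Answer: 0 2 4 7 10 12 14 16 19

Derivation:
Bit 0: prefix='0' (no match yet)
Bit 1: prefix='01' -> emit 'e', reset
Bit 2: prefix='1' (no match yet)
Bit 3: prefix='11' -> emit 'm', reset
Bit 4: prefix='0' (no match yet)
Bit 5: prefix='00' (no match yet)
Bit 6: prefix='001' -> emit 'l', reset
Bit 7: prefix='0' (no match yet)
Bit 8: prefix='00' (no match yet)
Bit 9: prefix='000' -> emit 'p', reset
Bit 10: prefix='0' (no match yet)
Bit 11: prefix='01' -> emit 'e', reset
Bit 12: prefix='0' (no match yet)
Bit 13: prefix='01' -> emit 'e', reset
Bit 14: prefix='1' (no match yet)
Bit 15: prefix='10' -> emit 'a', reset
Bit 16: prefix='0' (no match yet)
Bit 17: prefix='00' (no match yet)
Bit 18: prefix='001' -> emit 'l', reset
Bit 19: prefix='1' (no match yet)
Bit 20: prefix='11' -> emit 'm', reset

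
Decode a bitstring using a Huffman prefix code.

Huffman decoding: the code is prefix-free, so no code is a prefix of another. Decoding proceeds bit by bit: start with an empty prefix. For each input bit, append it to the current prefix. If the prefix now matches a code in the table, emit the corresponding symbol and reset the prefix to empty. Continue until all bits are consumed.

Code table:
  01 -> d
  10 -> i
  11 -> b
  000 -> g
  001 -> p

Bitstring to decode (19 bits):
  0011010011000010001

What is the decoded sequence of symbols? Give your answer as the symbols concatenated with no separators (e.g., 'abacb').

Answer: piidigip

Derivation:
Bit 0: prefix='0' (no match yet)
Bit 1: prefix='00' (no match yet)
Bit 2: prefix='001' -> emit 'p', reset
Bit 3: prefix='1' (no match yet)
Bit 4: prefix='10' -> emit 'i', reset
Bit 5: prefix='1' (no match yet)
Bit 6: prefix='10' -> emit 'i', reset
Bit 7: prefix='0' (no match yet)
Bit 8: prefix='01' -> emit 'd', reset
Bit 9: prefix='1' (no match yet)
Bit 10: prefix='10' -> emit 'i', reset
Bit 11: prefix='0' (no match yet)
Bit 12: prefix='00' (no match yet)
Bit 13: prefix='000' -> emit 'g', reset
Bit 14: prefix='1' (no match yet)
Bit 15: prefix='10' -> emit 'i', reset
Bit 16: prefix='0' (no match yet)
Bit 17: prefix='00' (no match yet)
Bit 18: prefix='001' -> emit 'p', reset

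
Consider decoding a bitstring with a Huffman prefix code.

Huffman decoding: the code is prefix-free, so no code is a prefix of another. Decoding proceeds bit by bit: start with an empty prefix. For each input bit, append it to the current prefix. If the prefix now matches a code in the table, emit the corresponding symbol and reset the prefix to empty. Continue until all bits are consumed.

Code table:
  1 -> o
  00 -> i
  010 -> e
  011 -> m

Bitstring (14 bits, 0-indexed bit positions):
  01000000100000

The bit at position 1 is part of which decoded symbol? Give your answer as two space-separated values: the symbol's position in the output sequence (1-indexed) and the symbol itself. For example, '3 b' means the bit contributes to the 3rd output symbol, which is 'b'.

Bit 0: prefix='0' (no match yet)
Bit 1: prefix='01' (no match yet)
Bit 2: prefix='010' -> emit 'e', reset
Bit 3: prefix='0' (no match yet)
Bit 4: prefix='00' -> emit 'i', reset
Bit 5: prefix='0' (no match yet)

Answer: 1 e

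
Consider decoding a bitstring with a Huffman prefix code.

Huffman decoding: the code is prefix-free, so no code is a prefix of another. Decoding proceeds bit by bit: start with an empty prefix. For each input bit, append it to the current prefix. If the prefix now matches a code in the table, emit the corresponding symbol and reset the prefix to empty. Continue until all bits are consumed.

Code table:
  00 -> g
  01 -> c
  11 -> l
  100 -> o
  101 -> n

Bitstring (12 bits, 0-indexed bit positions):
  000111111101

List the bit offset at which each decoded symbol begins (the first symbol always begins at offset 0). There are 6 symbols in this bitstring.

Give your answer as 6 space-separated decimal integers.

Bit 0: prefix='0' (no match yet)
Bit 1: prefix='00' -> emit 'g', reset
Bit 2: prefix='0' (no match yet)
Bit 3: prefix='01' -> emit 'c', reset
Bit 4: prefix='1' (no match yet)
Bit 5: prefix='11' -> emit 'l', reset
Bit 6: prefix='1' (no match yet)
Bit 7: prefix='11' -> emit 'l', reset
Bit 8: prefix='1' (no match yet)
Bit 9: prefix='11' -> emit 'l', reset
Bit 10: prefix='0' (no match yet)
Bit 11: prefix='01' -> emit 'c', reset

Answer: 0 2 4 6 8 10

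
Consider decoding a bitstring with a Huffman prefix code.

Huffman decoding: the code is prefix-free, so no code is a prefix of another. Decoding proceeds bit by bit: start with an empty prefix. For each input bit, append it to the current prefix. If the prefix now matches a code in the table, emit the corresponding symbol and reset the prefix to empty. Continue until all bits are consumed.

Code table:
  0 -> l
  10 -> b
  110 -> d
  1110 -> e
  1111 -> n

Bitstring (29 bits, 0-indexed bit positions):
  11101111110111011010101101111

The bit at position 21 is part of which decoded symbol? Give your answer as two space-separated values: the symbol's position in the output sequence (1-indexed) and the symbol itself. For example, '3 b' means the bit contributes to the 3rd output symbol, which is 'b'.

Bit 0: prefix='1' (no match yet)
Bit 1: prefix='11' (no match yet)
Bit 2: prefix='111' (no match yet)
Bit 3: prefix='1110' -> emit 'e', reset
Bit 4: prefix='1' (no match yet)
Bit 5: prefix='11' (no match yet)
Bit 6: prefix='111' (no match yet)
Bit 7: prefix='1111' -> emit 'n', reset
Bit 8: prefix='1' (no match yet)
Bit 9: prefix='11' (no match yet)
Bit 10: prefix='110' -> emit 'd', reset
Bit 11: prefix='1' (no match yet)
Bit 12: prefix='11' (no match yet)
Bit 13: prefix='111' (no match yet)
Bit 14: prefix='1110' -> emit 'e', reset
Bit 15: prefix='1' (no match yet)
Bit 16: prefix='11' (no match yet)
Bit 17: prefix='110' -> emit 'd', reset
Bit 18: prefix='1' (no match yet)
Bit 19: prefix='10' -> emit 'b', reset
Bit 20: prefix='1' (no match yet)
Bit 21: prefix='10' -> emit 'b', reset
Bit 22: prefix='1' (no match yet)
Bit 23: prefix='11' (no match yet)
Bit 24: prefix='110' -> emit 'd', reset
Bit 25: prefix='1' (no match yet)

Answer: 7 b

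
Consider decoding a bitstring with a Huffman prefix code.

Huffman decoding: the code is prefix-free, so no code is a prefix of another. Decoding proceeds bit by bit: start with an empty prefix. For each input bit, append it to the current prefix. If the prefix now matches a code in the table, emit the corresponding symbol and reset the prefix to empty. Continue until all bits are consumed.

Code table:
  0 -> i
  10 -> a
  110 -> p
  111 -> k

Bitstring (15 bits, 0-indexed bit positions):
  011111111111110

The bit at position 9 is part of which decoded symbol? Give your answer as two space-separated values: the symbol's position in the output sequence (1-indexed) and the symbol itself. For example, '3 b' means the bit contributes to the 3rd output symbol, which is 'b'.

Answer: 4 k

Derivation:
Bit 0: prefix='0' -> emit 'i', reset
Bit 1: prefix='1' (no match yet)
Bit 2: prefix='11' (no match yet)
Bit 3: prefix='111' -> emit 'k', reset
Bit 4: prefix='1' (no match yet)
Bit 5: prefix='11' (no match yet)
Bit 6: prefix='111' -> emit 'k', reset
Bit 7: prefix='1' (no match yet)
Bit 8: prefix='11' (no match yet)
Bit 9: prefix='111' -> emit 'k', reset
Bit 10: prefix='1' (no match yet)
Bit 11: prefix='11' (no match yet)
Bit 12: prefix='111' -> emit 'k', reset
Bit 13: prefix='1' (no match yet)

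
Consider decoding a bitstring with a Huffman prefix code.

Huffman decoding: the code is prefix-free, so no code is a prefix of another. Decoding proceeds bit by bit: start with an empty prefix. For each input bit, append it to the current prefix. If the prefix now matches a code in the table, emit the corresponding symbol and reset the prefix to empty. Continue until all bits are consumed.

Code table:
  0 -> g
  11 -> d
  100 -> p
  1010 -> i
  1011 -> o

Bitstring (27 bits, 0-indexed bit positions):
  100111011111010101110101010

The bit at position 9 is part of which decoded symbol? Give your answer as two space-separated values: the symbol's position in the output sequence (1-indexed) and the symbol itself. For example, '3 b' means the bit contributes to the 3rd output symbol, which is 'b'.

Answer: 4 d

Derivation:
Bit 0: prefix='1' (no match yet)
Bit 1: prefix='10' (no match yet)
Bit 2: prefix='100' -> emit 'p', reset
Bit 3: prefix='1' (no match yet)
Bit 4: prefix='11' -> emit 'd', reset
Bit 5: prefix='1' (no match yet)
Bit 6: prefix='10' (no match yet)
Bit 7: prefix='101' (no match yet)
Bit 8: prefix='1011' -> emit 'o', reset
Bit 9: prefix='1' (no match yet)
Bit 10: prefix='11' -> emit 'd', reset
Bit 11: prefix='1' (no match yet)
Bit 12: prefix='10' (no match yet)
Bit 13: prefix='101' (no match yet)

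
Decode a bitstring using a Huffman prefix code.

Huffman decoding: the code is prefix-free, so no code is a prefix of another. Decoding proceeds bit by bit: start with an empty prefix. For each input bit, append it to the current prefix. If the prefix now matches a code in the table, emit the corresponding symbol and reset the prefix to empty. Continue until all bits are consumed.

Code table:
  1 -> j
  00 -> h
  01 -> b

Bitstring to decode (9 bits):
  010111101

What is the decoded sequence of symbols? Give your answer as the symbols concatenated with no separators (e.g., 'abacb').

Bit 0: prefix='0' (no match yet)
Bit 1: prefix='01' -> emit 'b', reset
Bit 2: prefix='0' (no match yet)
Bit 3: prefix='01' -> emit 'b', reset
Bit 4: prefix='1' -> emit 'j', reset
Bit 5: prefix='1' -> emit 'j', reset
Bit 6: prefix='1' -> emit 'j', reset
Bit 7: prefix='0' (no match yet)
Bit 8: prefix='01' -> emit 'b', reset

Answer: bbjjjb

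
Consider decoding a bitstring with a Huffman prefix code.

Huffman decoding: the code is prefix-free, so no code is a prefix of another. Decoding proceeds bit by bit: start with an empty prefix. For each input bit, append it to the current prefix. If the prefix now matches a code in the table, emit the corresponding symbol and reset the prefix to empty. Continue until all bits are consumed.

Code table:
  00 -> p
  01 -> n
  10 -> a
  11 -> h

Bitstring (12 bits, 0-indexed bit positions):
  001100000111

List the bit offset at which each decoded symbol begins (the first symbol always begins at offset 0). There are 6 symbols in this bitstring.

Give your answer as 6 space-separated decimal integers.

Answer: 0 2 4 6 8 10

Derivation:
Bit 0: prefix='0' (no match yet)
Bit 1: prefix='00' -> emit 'p', reset
Bit 2: prefix='1' (no match yet)
Bit 3: prefix='11' -> emit 'h', reset
Bit 4: prefix='0' (no match yet)
Bit 5: prefix='00' -> emit 'p', reset
Bit 6: prefix='0' (no match yet)
Bit 7: prefix='00' -> emit 'p', reset
Bit 8: prefix='0' (no match yet)
Bit 9: prefix='01' -> emit 'n', reset
Bit 10: prefix='1' (no match yet)
Bit 11: prefix='11' -> emit 'h', reset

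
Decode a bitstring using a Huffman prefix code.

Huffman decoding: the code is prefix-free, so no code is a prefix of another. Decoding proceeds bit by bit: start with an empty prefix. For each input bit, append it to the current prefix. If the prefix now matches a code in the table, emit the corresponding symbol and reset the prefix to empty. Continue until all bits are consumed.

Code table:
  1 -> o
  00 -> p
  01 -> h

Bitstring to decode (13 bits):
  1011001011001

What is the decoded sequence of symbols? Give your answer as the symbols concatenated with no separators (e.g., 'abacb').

Bit 0: prefix='1' -> emit 'o', reset
Bit 1: prefix='0' (no match yet)
Bit 2: prefix='01' -> emit 'h', reset
Bit 3: prefix='1' -> emit 'o', reset
Bit 4: prefix='0' (no match yet)
Bit 5: prefix='00' -> emit 'p', reset
Bit 6: prefix='1' -> emit 'o', reset
Bit 7: prefix='0' (no match yet)
Bit 8: prefix='01' -> emit 'h', reset
Bit 9: prefix='1' -> emit 'o', reset
Bit 10: prefix='0' (no match yet)
Bit 11: prefix='00' -> emit 'p', reset
Bit 12: prefix='1' -> emit 'o', reset

Answer: ohopohopo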